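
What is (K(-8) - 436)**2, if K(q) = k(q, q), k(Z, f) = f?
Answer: 197136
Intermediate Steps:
K(q) = q
(K(-8) - 436)**2 = (-8 - 436)**2 = (-444)**2 = 197136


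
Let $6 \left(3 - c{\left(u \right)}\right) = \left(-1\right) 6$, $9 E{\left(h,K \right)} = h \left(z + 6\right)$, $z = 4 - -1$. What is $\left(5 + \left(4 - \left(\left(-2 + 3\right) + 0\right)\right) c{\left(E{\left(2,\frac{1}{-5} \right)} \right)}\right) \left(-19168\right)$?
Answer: $-325856$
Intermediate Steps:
$z = 5$ ($z = 4 + 1 = 5$)
$E{\left(h,K \right)} = \frac{11 h}{9}$ ($E{\left(h,K \right)} = \frac{h \left(5 + 6\right)}{9} = \frac{h 11}{9} = \frac{11 h}{9}$)
$c{\left(u \right)} = 4$ ($c{\left(u \right)} = 3 - \frac{\left(-1\right) 6}{6} = 3 - -1 = 3 + 1 = 4$)
$\left(5 + \left(4 - \left(\left(-2 + 3\right) + 0\right)\right) c{\left(E{\left(2,\frac{1}{-5} \right)} \right)}\right) \left(-19168\right) = \left(5 + \left(4 - \left(\left(-2 + 3\right) + 0\right)\right) 4\right) \left(-19168\right) = \left(5 + \left(4 - \left(1 + 0\right)\right) 4\right) \left(-19168\right) = \left(5 + \left(4 - 1\right) 4\right) \left(-19168\right) = \left(5 + 3 \cdot 4\right) \left(-19168\right) = \left(5 + 12\right) \left(-19168\right) = 17 \left(-19168\right) = -325856$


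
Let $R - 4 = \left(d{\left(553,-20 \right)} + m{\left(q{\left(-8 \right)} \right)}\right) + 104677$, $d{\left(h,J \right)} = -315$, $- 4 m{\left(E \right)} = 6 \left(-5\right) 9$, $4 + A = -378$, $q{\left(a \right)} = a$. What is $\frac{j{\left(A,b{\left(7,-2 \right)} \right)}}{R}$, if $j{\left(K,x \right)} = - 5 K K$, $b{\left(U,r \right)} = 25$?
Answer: $- \frac{1459240}{208867} \approx -6.9865$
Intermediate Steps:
$A = -382$ ($A = -4 - 378 = -382$)
$m{\left(E \right)} = \frac{135}{2}$ ($m{\left(E \right)} = - \frac{6 \left(-5\right) 9}{4} = - \frac{\left(-30\right) 9}{4} = \left(- \frac{1}{4}\right) \left(-270\right) = \frac{135}{2}$)
$j{\left(K,x \right)} = - 5 K^{2}$
$R = \frac{208867}{2}$ ($R = 4 + \left(\left(-315 + \frac{135}{2}\right) + 104677\right) = 4 + \left(- \frac{495}{2} + 104677\right) = 4 + \frac{208859}{2} = \frac{208867}{2} \approx 1.0443 \cdot 10^{5}$)
$\frac{j{\left(A,b{\left(7,-2 \right)} \right)}}{R} = \frac{\left(-5\right) \left(-382\right)^{2}}{\frac{208867}{2}} = \left(-5\right) 145924 \cdot \frac{2}{208867} = \left(-729620\right) \frac{2}{208867} = - \frac{1459240}{208867}$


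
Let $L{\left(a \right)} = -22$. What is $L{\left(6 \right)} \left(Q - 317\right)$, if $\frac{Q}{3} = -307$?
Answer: $27236$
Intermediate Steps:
$Q = -921$ ($Q = 3 \left(-307\right) = -921$)
$L{\left(6 \right)} \left(Q - 317\right) = - 22 \left(-921 - 317\right) = \left(-22\right) \left(-1238\right) = 27236$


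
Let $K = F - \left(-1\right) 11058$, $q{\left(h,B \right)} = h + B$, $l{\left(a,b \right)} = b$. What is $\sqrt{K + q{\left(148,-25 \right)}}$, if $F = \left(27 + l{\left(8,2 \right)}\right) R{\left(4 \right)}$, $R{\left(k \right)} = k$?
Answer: $\sqrt{11297} \approx 106.29$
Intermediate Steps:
$F = 116$ ($F = \left(27 + 2\right) 4 = 29 \cdot 4 = 116$)
$q{\left(h,B \right)} = B + h$
$K = 11174$ ($K = 116 - \left(-1\right) 11058 = 116 - -11058 = 116 + 11058 = 11174$)
$\sqrt{K + q{\left(148,-25 \right)}} = \sqrt{11174 + \left(-25 + 148\right)} = \sqrt{11174 + 123} = \sqrt{11297}$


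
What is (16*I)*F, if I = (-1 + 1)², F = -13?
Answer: 0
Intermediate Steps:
I = 0 (I = 0² = 0)
(16*I)*F = (16*0)*(-13) = 0*(-13) = 0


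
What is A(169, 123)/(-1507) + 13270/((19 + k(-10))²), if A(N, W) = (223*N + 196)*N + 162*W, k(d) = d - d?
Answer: -2298399343/544027 ≈ -4224.8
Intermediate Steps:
k(d) = 0
A(N, W) = 162*W + N*(196 + 223*N) (A(N, W) = (196 + 223*N)*N + 162*W = N*(196 + 223*N) + 162*W = 162*W + N*(196 + 223*N))
A(169, 123)/(-1507) + 13270/((19 + k(-10))²) = (162*123 + 196*169 + 223*169²)/(-1507) + 13270/((19 + 0)²) = (19926 + 33124 + 223*28561)*(-1/1507) + 13270/(19²) = (19926 + 33124 + 6369103)*(-1/1507) + 13270/361 = 6422153*(-1/1507) + 13270*(1/361) = -6422153/1507 + 13270/361 = -2298399343/544027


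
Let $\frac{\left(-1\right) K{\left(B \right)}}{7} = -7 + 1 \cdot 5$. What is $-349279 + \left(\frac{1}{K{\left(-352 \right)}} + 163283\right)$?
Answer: $- \frac{2603943}{14} \approx -1.86 \cdot 10^{5}$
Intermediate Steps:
$K{\left(B \right)} = 14$ ($K{\left(B \right)} = - 7 \left(-7 + 1 \cdot 5\right) = - 7 \left(-7 + 5\right) = \left(-7\right) \left(-2\right) = 14$)
$-349279 + \left(\frac{1}{K{\left(-352 \right)}} + 163283\right) = -349279 + \left(\frac{1}{14} + 163283\right) = -349279 + \frac{2285963}{14} = - \frac{2603943}{14}$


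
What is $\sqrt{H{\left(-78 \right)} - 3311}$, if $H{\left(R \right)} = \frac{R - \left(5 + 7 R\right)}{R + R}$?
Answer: $\frac{i \sqrt{20162181}}{78} \approx 57.567 i$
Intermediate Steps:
$H{\left(R \right)} = \frac{-5 - 6 R}{2 R}$ ($H{\left(R \right)} = \frac{R - \left(5 + 7 R\right)}{2 R} = \left(-5 - 6 R\right) \frac{1}{2 R} = \frac{-5 - 6 R}{2 R}$)
$\sqrt{H{\left(-78 \right)} - 3311} = \sqrt{\left(-3 - \frac{5}{2 \left(-78\right)}\right) - 3311} = \sqrt{\left(-3 - - \frac{5}{156}\right) - 3311} = \sqrt{\left(-3 + \frac{5}{156}\right) - 3311} = \sqrt{- \frac{463}{156} - 3311} = \sqrt{- \frac{516979}{156}} = \frac{i \sqrt{20162181}}{78}$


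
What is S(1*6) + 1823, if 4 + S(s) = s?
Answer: 1825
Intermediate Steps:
S(s) = -4 + s
S(1*6) + 1823 = (-4 + 1*6) + 1823 = (-4 + 6) + 1823 = 2 + 1823 = 1825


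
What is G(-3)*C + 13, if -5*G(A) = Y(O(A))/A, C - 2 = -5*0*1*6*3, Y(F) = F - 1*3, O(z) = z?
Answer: 61/5 ≈ 12.200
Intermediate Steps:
Y(F) = -3 + F (Y(F) = F - 3 = -3 + F)
C = 2 (C = 2 - 5*0*1*6*3 = 2 - 0*6*3 = 2 - 5*0*3 = 2 + 0*3 = 2 + 0 = 2)
G(A) = -(-3 + A)/(5*A)
G(-3)*C + 13 = ((⅕)*(3 - 1*(-3))/(-3))*2 + 13 = ((⅕)*(-⅓)*(3 + 3))*2 + 13 = ((⅕)*(-⅓)*6)*2 + 13 = -⅖*2 + 13 = -⅘ + 13 = 61/5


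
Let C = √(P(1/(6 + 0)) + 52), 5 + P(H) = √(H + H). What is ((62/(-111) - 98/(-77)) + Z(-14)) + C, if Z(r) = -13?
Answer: -15001/1221 + √(423 + 3*√3)/3 ≈ -5.3882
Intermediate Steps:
P(H) = -5 + √2*√H (P(H) = -5 + √(H + H) = -5 + √(2*H) = -5 + √2*√H)
C = √(47 + √3/3) (C = √((-5 + √2*√(1/(6 + 0))) + 52) = √((-5 + √2*√(1/6)) + 52) = √((-5 + √2*√(⅙)) + 52) = √((-5 + √2*(√6/6)) + 52) = √((-5 + √3/3) + 52) = √(47 + √3/3) ≈ 6.8976)
((62/(-111) - 98/(-77)) + Z(-14)) + C = ((62/(-111) - 98/(-77)) - 13) + √(423 + 3*√3)/3 = ((62*(-1/111) - 98*(-1/77)) - 13) + √(423 + 3*√3)/3 = ((-62/111 + 14/11) - 13) + √(423 + 3*√3)/3 = (872/1221 - 13) + √(423 + 3*√3)/3 = -15001/1221 + √(423 + 3*√3)/3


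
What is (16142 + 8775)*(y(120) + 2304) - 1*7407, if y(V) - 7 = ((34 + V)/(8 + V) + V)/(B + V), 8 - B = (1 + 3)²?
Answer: 412896472209/7168 ≈ 5.7603e+7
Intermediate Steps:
B = -8 (B = 8 - (1 + 3)² = 8 - 1*4² = 8 - 1*16 = 8 - 16 = -8)
y(V) = 7 + (V + (34 + V)/(8 + V))/(-8 + V) (y(V) = 7 + ((34 + V)/(8 + V) + V)/(-8 + V) = 7 + (V + (34 + V)/(8 + V))/(-8 + V))
(16142 + 8775)*(y(120) + 2304) - 1*7407 = (16142 + 8775)*((-414 + 8*120² + 9*120)/(-64 + 120²) + 2304) - 1*7407 = 24917*((-414 + 8*14400 + 1080)/(-64 + 14400) + 2304) - 7407 = 24917*((-414 + 115200 + 1080)/14336 + 2304) - 7407 = 24917*((1/14336)*115866 + 2304) - 7407 = 24917*(57933/7168 + 2304) - 7407 = 24917*(16573005/7168) - 7407 = 412949565585/7168 - 7407 = 412896472209/7168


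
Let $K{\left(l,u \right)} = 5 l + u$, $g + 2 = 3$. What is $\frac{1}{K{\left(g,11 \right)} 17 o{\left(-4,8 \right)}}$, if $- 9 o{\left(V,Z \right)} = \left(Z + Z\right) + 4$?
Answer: $- \frac{9}{5440} \approx -0.0016544$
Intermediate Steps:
$g = 1$ ($g = -2 + 3 = 1$)
$o{\left(V,Z \right)} = - \frac{4}{9} - \frac{2 Z}{9}$ ($o{\left(V,Z \right)} = - \frac{\left(Z + Z\right) + 4}{9} = - \frac{2 Z + 4}{9} = - \frac{4 + 2 Z}{9} = - \frac{4}{9} - \frac{2 Z}{9}$)
$K{\left(l,u \right)} = u + 5 l$
$\frac{1}{K{\left(g,11 \right)} 17 o{\left(-4,8 \right)}} = \frac{1}{\left(11 + 5 \cdot 1\right) 17 \left(- \frac{4}{9} - \frac{16}{9}\right)} = \frac{1}{\left(11 + 5\right) 17 \left(- \frac{4}{9} - \frac{16}{9}\right)} = \frac{1}{16 \cdot 17 \left(- \frac{20}{9}\right)} = \frac{1}{272 \left(- \frac{20}{9}\right)} = \frac{1}{- \frac{5440}{9}} = - \frac{9}{5440}$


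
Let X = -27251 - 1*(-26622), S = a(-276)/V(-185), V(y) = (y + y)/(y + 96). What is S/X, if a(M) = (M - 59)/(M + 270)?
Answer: -5963/279276 ≈ -0.021352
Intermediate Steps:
a(M) = (-59 + M)/(270 + M)
V(y) = 2*y/(96 + y) (V(y) = (2*y)/(96 + y) = 2*y/(96 + y))
S = 5963/444 (S = ((-59 - 276)/(270 - 276))/((2*(-185)/(96 - 185))) = (-335/(-6))/((2*(-185)/(-89))) = (-1/6*(-335))/((2*(-185)*(-1/89))) = 335/(6*(370/89)) = (335/6)*(89/370) = 5963/444 ≈ 13.430)
X = -629 (X = -27251 + 26622 = -629)
S/X = (5963/444)/(-629) = (5963/444)*(-1/629) = -5963/279276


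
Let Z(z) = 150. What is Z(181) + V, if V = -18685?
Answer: -18535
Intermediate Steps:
Z(181) + V = 150 - 18685 = -18535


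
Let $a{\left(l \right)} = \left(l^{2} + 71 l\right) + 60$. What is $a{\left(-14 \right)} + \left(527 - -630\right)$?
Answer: $419$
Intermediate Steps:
$a{\left(l \right)} = 60 + l^{2} + 71 l$
$a{\left(-14 \right)} + \left(527 - -630\right) = \left(60 + \left(-14\right)^{2} + 71 \left(-14\right)\right) + \left(527 - -630\right) = \left(60 + 196 - 994\right) + \left(527 + 630\right) = -738 + 1157 = 419$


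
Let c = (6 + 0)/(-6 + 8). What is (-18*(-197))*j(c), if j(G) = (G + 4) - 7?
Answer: 0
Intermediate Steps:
c = 3 (c = 6/2 = 6*(½) = 3)
j(G) = -3 + G (j(G) = (4 + G) - 7 = -3 + G)
(-18*(-197))*j(c) = (-18*(-197))*(-3 + 3) = 3546*0 = 0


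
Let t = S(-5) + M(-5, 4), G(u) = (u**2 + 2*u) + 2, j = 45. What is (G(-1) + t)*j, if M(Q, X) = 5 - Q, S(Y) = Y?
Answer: 270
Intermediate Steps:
G(u) = 2 + u**2 + 2*u
t = 5 (t = -5 + (5 - 1*(-5)) = -5 + (5 + 5) = -5 + 10 = 5)
(G(-1) + t)*j = ((2 + (-1)**2 + 2*(-1)) + 5)*45 = ((2 + 1 - 2) + 5)*45 = (1 + 5)*45 = 6*45 = 270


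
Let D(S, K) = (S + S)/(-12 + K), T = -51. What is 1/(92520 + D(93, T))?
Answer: 21/1942858 ≈ 1.0809e-5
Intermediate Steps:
D(S, K) = 2*S/(-12 + K) (D(S, K) = (2*S)/(-12 + K) = 2*S/(-12 + K))
1/(92520 + D(93, T)) = 1/(92520 + 2*93/(-12 - 51)) = 1/(92520 + 2*93/(-63)) = 1/(92520 + 2*93*(-1/63)) = 1/(92520 - 62/21) = 1/(1942858/21) = 21/1942858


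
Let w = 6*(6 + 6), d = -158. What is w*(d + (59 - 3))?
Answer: -7344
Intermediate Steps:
w = 72 (w = 6*12 = 72)
w*(d + (59 - 3)) = 72*(-158 + (59 - 3)) = 72*(-158 + 56) = 72*(-102) = -7344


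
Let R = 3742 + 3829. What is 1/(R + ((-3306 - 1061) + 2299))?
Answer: 1/5503 ≈ 0.00018172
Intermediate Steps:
R = 7571
1/(R + ((-3306 - 1061) + 2299)) = 1/(7571 + ((-3306 - 1061) + 2299)) = 1/(7571 + (-4367 + 2299)) = 1/(7571 - 2068) = 1/5503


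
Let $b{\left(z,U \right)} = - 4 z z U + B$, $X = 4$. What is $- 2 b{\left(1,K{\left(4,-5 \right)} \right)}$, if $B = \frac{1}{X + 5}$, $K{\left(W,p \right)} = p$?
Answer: $- \frac{362}{9} \approx -40.222$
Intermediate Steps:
$B = \frac{1}{9}$ ($B = \frac{1}{4 + 5} = \frac{1}{9} \approx 0.11111$)
$b{\left(z,U \right)} = \frac{1}{9} - 4 U z^{2}$ ($b{\left(z,U \right)} = - 4 z z U + \frac{1}{9} = - 4 z^{2} U + \frac{1}{9} = - 4 U z^{2} + \frac{1}{9} = \frac{1}{9} - 4 U z^{2}$)
$- 2 b{\left(1,K{\left(4,-5 \right)} \right)} = - 2 \left(\frac{1}{9} - - 20 \cdot 1^{2}\right) = - 2 \left(\frac{1}{9} - \left(-20\right) 1\right) = - 2 \left(\frac{1}{9} + 20\right) = \left(-2\right) \frac{181}{9} = - \frac{362}{9}$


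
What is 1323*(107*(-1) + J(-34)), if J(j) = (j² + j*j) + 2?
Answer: 2919861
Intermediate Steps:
J(j) = 2 + 2*j² (J(j) = (j² + j²) + 2 = 2*j² + 2 = 2 + 2*j²)
1323*(107*(-1) + J(-34)) = 1323*(107*(-1) + (2 + 2*(-34)²)) = 1323*(-107 + (2 + 2*1156)) = 1323*(-107 + (2 + 2312)) = 1323*(-107 + 2314) = 1323*2207 = 2919861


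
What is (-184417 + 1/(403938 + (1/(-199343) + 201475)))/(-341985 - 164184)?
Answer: 22256336812678043/61086926629526202 ≈ 0.36434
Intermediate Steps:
(-184417 + 1/(403938 + (1/(-199343) + 201475)))/(-341985 - 164184) = (-184417 + 1/(403938 + (-1/199343 + 201475)))/(-506169) = (-184417 + 1/(403938 + 40162630924/199343))*(-1/506169) = (-184417 + 1/(120684843658/199343))*(-1/506169) = (-184417 + 199343/120684843658)*(-1/506169) = -22256336812678043/120684843658*(-1/506169) = 22256336812678043/61086926629526202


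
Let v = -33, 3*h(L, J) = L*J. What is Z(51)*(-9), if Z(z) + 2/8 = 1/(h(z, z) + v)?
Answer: 1245/556 ≈ 2.2392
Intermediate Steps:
h(L, J) = J*L/3 (h(L, J) = (L*J)/3 = (J*L)/3 = J*L/3)
Z(z) = -¼ + 1/(-33 + z²/3) (Z(z) = -¼ + 1/(z*z/3 - 33) = -¼ + 1/(z²/3 - 33) = -¼ + 1/(-33 + z²/3))
Z(51)*(-9) = ((111 - 1*51²)/(4*(-99 + 51²)))*(-9) = ((111 - 1*2601)/(4*(-99 + 2601)))*(-9) = ((¼)*(111 - 2601)/2502)*(-9) = ((¼)*(1/2502)*(-2490))*(-9) = -415/1668*(-9) = 1245/556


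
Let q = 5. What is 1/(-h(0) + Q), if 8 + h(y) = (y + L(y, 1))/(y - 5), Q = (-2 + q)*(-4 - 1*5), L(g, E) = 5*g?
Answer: -1/19 ≈ -0.052632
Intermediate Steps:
Q = -27 (Q = (-2 + 5)*(-4 - 1*5) = 3*(-4 - 5) = 3*(-9) = -27)
h(y) = -8 + 6*y/(-5 + y) (h(y) = -8 + (y + 5*y)/(y - 5) = -8 + (6*y)/(-5 + y) = -8 + 6*y/(-5 + y))
1/(-h(0) + Q) = 1/(-2*(20 - 1*0)/(-5 + 0) - 27) = 1/(-2*(20 + 0)/(-5) - 27) = 1/(-2*(-1)*20/5 - 27) = 1/(-1*(-8) - 27) = 1/(8 - 27) = 1/(-19) = -1/19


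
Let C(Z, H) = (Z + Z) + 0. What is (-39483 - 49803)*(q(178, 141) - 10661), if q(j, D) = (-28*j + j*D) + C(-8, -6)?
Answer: -842591982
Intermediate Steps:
C(Z, H) = 2*Z (C(Z, H) = 2*Z + 0 = 2*Z)
q(j, D) = -16 - 28*j + D*j (q(j, D) = (-28*j + j*D) + 2*(-8) = (-28*j + D*j) - 16 = -16 - 28*j + D*j)
(-39483 - 49803)*(q(178, 141) - 10661) = (-39483 - 49803)*((-16 - 28*178 + 141*178) - 10661) = -89286*((-16 - 4984 + 25098) - 10661) = -89286*(20098 - 10661) = -89286*9437 = -842591982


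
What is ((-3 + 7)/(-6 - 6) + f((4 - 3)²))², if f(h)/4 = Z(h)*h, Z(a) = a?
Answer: 121/9 ≈ 13.444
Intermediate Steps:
f(h) = 4*h² (f(h) = 4*(h*h) = 4*h²)
((-3 + 7)/(-6 - 6) + f((4 - 3)²))² = ((-3 + 7)/(-6 - 6) + 4*((4 - 3)²)²)² = (4/(-12) + 4*(1²)²)² = (4*(-1/12) + 4*1²)² = (-⅓ + 4*1)² = (-⅓ + 4)² = (11/3)² = 121/9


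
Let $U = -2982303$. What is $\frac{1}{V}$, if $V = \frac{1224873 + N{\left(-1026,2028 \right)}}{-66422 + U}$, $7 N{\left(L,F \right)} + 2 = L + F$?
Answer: $- \frac{21341075}{8575111} \approx -2.4887$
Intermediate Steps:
$N{\left(L,F \right)} = - \frac{2}{7} + \frac{F}{7} + \frac{L}{7}$ ($N{\left(L,F \right)} = - \frac{2}{7} + \frac{L + F}{7} = - \frac{2}{7} + \frac{F + L}{7} = - \frac{2}{7} + \left(\frac{F}{7} + \frac{L}{7}\right) = - \frac{2}{7} + \frac{F}{7} + \frac{L}{7}$)
$V = - \frac{8575111}{21341075}$ ($V = \frac{1224873 + \left(- \frac{2}{7} + \frac{1}{7} \cdot 2028 + \frac{1}{7} \left(-1026\right)\right)}{-66422 - 2982303} = \frac{1224873 - - \frac{1000}{7}}{-3048725} = \left(1224873 + \frac{1000}{7}\right) \left(- \frac{1}{3048725}\right) = \frac{8575111}{7} \left(- \frac{1}{3048725}\right) = - \frac{8575111}{21341075} \approx -0.40181$)
$\frac{1}{V} = \frac{1}{- \frac{8575111}{21341075}} = - \frac{21341075}{8575111}$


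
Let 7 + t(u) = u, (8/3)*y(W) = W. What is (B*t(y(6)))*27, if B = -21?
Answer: 10773/4 ≈ 2693.3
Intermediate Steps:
y(W) = 3*W/8
t(u) = -7 + u
(B*t(y(6)))*27 = -21*(-7 + (3/8)*6)*27 = -21*(-7 + 9/4)*27 = -21*(-19/4)*27 = (399/4)*27 = 10773/4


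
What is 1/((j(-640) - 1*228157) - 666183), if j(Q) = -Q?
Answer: -1/893700 ≈ -1.1189e-6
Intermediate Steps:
1/((j(-640) - 1*228157) - 666183) = 1/((-1*(-640) - 1*228157) - 666183) = 1/((640 - 228157) - 666183) = 1/(-227517 - 666183) = 1/(-893700) = -1/893700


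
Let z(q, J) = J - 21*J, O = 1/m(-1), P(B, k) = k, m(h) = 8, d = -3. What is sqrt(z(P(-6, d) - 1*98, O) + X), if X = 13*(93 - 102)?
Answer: I*sqrt(478)/2 ≈ 10.932*I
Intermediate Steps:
O = 1/8 ≈ 0.12500
z(q, J) = -20*J
X = -117 (X = 13*(-9) = -117)
sqrt(z(P(-6, d) - 1*98, O) + X) = sqrt(-20*1/8 - 117) = sqrt(-5/2 - 117) = sqrt(-239/2) = I*sqrt(478)/2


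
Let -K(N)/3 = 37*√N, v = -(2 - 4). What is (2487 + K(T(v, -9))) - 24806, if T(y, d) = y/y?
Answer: -22430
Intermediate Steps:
v = 2 (v = -1*(-2) = 2)
T(y, d) = 1
K(N) = -111*√N
(2487 + K(T(v, -9))) - 24806 = (2487 - 111*√1) - 24806 = (2487 - 111*1) - 24806 = (2487 - 111) - 24806 = 2376 - 24806 = -22430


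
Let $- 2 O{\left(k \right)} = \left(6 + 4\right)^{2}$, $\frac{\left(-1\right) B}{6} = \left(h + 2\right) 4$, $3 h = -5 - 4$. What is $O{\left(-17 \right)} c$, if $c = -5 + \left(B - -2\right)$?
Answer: $-1050$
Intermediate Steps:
$h = -3$ ($h = \frac{-5 - 4}{3} = \frac{1}{3} \left(-9\right) = -3$)
$B = 24$ ($B = - 6 \left(-3 + 2\right) 4 = - 6 \left(\left(-1\right) 4\right) = \left(-6\right) \left(-4\right) = 24$)
$O{\left(k \right)} = -50$ ($O{\left(k \right)} = - \frac{\left(6 + 4\right)^{2}}{2} = - \frac{10^{2}}{2} = \left(- \frac{1}{2}\right) 100 = -50$)
$c = 21$ ($c = -5 + \left(24 - -2\right) = -5 + \left(24 + 2\right) = -5 + 26 = 21$)
$O{\left(-17 \right)} c = \left(-50\right) 21 = -1050$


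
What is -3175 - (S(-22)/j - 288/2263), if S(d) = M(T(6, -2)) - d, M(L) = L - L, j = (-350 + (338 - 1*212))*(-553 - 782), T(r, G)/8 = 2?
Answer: -1074261901133/338363760 ≈ -3174.9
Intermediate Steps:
T(r, G) = 16 (T(r, G) = 8*2 = 16)
j = 299040 (j = (-350 + (338 - 212))*(-1335) = (-350 + 126)*(-1335) = -224*(-1335) = 299040)
M(L) = 0
S(d) = -d (S(d) = 0 - d = -d)
-3175 - (S(-22)/j - 288/2263) = -3175 - (-1*(-22)/299040 - 288/2263) = -3175 - (22*(1/299040) - 288*1/2263) = -3175 - (11/149520 - 288/2263) = -3175 - 1*(-43036867/338363760) = -3175 + 43036867/338363760 = -1074261901133/338363760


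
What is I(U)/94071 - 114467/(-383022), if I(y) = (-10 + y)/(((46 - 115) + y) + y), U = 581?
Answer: 3923223400721/13127389993422 ≈ 0.29886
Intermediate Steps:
I(y) = (-10 + y)/(-69 + 2*y) (I(y) = (-10 + y)/((-69 + y) + y) = (-10 + y)/(-69 + 2*y))
I(U)/94071 - 114467/(-383022) = ((-10 + 581)/(-69 + 2*581))/94071 - 114467/(-383022) = (571/(-69 + 1162))*(1/94071) - 114467*(-1/383022) = (571/1093)*(1/94071) + 114467/383022 = 571/102819603 + 114467/383022 = 3923223400721/13127389993422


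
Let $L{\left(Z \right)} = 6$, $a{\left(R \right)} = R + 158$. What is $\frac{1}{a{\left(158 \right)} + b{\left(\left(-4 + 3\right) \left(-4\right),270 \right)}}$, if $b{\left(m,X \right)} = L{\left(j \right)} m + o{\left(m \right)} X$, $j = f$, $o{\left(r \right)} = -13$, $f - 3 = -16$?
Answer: $- \frac{1}{3170} \approx -0.00031546$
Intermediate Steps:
$f = -13$ ($f = 3 - 16 = -13$)
$a{\left(R \right)} = 158 + R$
$j = -13$
$b{\left(m,X \right)} = - 13 X + 6 m$ ($b{\left(m,X \right)} = 6 m - 13 X = - 13 X + 6 m$)
$\frac{1}{a{\left(158 \right)} + b{\left(\left(-4 + 3\right) \left(-4\right),270 \right)}} = \frac{1}{\left(158 + 158\right) + \left(\left(-13\right) 270 + 6 \left(-4 + 3\right) \left(-4\right)\right)} = \frac{1}{316 - \left(3510 - 6 \left(\left(-1\right) \left(-4\right)\right)\right)} = \frac{1}{316 + \left(-3510 + 6 \cdot 4\right)} = \frac{1}{316 + \left(-3510 + 24\right)} = \frac{1}{316 - 3486} = \frac{1}{-3170} = - \frac{1}{3170}$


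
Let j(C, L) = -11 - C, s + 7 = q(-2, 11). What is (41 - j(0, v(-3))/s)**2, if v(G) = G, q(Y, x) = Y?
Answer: 128164/81 ≈ 1582.3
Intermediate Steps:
s = -9 (s = -7 - 2 = -9)
(41 - j(0, v(-3))/s)**2 = (41 - (-11 - 1*0)/(-9))**2 = (41 - (-11 + 0)*(-1)/9)**2 = (41 - (-11)*(-1)/9)**2 = (41 - 1*11/9)**2 = (41 - 11/9)**2 = (358/9)**2 = 128164/81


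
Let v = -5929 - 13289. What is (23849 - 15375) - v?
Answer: 27692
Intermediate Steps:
v = -19218
(23849 - 15375) - v = (23849 - 15375) - 1*(-19218) = 8474 + 19218 = 27692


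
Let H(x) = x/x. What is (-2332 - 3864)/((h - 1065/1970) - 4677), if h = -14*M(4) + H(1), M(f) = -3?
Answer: 2441224/1826009 ≈ 1.3369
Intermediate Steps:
H(x) = 1
h = 43 (h = -14*(-3) + 1 = 42 + 1 = 43)
(-2332 - 3864)/((h - 1065/1970) - 4677) = (-2332 - 3864)/((43 - 1065/1970) - 4677) = -6196/((43 - 1065*1/1970) - 4677) = -6196/((43 - 213/394) - 4677) = -6196/(16729/394 - 4677) = -6196/(-1826009/394) = -6196*(-394/1826009) = 2441224/1826009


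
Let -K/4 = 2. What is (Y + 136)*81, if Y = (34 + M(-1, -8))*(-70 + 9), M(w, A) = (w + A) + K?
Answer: -72981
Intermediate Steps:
K = -8 (K = -4*2 = -8)
M(w, A) = -8 + A + w (M(w, A) = (w + A) - 8 = (A + w) - 8 = -8 + A + w)
Y = -1037 (Y = (34 + (-8 - 8 - 1))*(-70 + 9) = (34 - 17)*(-61) = 17*(-61) = -1037)
(Y + 136)*81 = (-1037 + 136)*81 = -901*81 = -72981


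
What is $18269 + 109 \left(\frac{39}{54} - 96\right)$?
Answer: $\frac{141907}{18} \approx 7883.7$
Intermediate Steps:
$18269 + 109 \left(\frac{39}{54} - 96\right) = 18269 + 109 \left(39 \cdot \frac{1}{54} - 96\right) = 18269 + 109 \left(\frac{13}{18} - 96\right) = 18269 + 109 \left(- \frac{1715}{18}\right) = 18269 - \frac{186935}{18} = \frac{141907}{18}$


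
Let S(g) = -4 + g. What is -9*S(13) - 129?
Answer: -210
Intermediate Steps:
-9*S(13) - 129 = -9*(-4 + 13) - 129 = -9*9 - 129 = -81 - 129 = -210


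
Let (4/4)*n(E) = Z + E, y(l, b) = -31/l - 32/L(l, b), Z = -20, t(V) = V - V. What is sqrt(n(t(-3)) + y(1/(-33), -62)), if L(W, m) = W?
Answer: sqrt(2059) ≈ 45.376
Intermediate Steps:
t(V) = 0
y(l, b) = -63/l (y(l, b) = -31/l - 32/l = -63/l)
n(E) = -20 + E
sqrt(n(t(-3)) + y(1/(-33), -62)) = sqrt((-20 + 0) - 63/(1/(-33))) = sqrt(-20 - 63/(-1/33)) = sqrt(-20 - 63*(-33)) = sqrt(-20 + 2079) = sqrt(2059)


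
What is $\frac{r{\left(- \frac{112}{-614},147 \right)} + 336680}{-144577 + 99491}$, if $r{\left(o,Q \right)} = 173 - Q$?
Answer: $- \frac{168353}{22543} \approx -7.4681$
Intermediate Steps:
$\frac{r{\left(- \frac{112}{-614},147 \right)} + 336680}{-144577 + 99491} = \frac{\left(173 - 147\right) + 336680}{-144577 + 99491} = \frac{\left(173 - 147\right) + 336680}{-45086} = \left(26 + 336680\right) \left(- \frac{1}{45086}\right) = 336706 \left(- \frac{1}{45086}\right) = - \frac{168353}{22543}$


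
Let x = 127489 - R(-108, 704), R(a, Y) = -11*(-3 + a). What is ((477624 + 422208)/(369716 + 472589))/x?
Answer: 224958/26589041935 ≈ 8.4606e-6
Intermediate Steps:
R(a, Y) = 33 - 11*a
x = 126268 (x = 127489 - (33 - 11*(-108)) = 127489 - (33 + 1188) = 127489 - 1*1221 = 127489 - 1221 = 126268)
((477624 + 422208)/(369716 + 472589))/x = ((477624 + 422208)/(369716 + 472589))/126268 = (899832/842305)*(1/126268) = 224958/26589041935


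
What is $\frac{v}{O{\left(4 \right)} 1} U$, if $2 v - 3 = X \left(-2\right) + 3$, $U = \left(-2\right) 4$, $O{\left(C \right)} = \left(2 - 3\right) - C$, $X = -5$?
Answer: $\frac{64}{5} \approx 12.8$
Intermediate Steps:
$O{\left(C \right)} = -1 - C$ ($O{\left(C \right)} = \left(2 - 3\right) - C = -1 - C$)
$U = -8$
$v = 8$ ($v = \frac{3}{2} + \frac{\left(-5\right) \left(-2\right) + 3}{2} = \frac{3}{2} + \frac{10 + 3}{2} = \frac{3}{2} + \frac{1}{2} \cdot 13 = \frac{3}{2} + \frac{13}{2} = 8$)
$\frac{v}{O{\left(4 \right)} 1} U = \frac{8}{\left(-1 - 4\right) 1} \left(-8\right) = \frac{8}{\left(-5\right) 1} \left(-8\right) = \frac{8}{-5} \left(-8\right) = 8 \left(- \frac{1}{5}\right) \left(-8\right) = \left(- \frac{8}{5}\right) \left(-8\right) = \frac{64}{5}$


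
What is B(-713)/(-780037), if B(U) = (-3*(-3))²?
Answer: -81/780037 ≈ -0.00010384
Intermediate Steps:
B(U) = 81 (B(U) = 9² = 81)
B(-713)/(-780037) = 81/(-780037) = 81*(-1/780037) = -81/780037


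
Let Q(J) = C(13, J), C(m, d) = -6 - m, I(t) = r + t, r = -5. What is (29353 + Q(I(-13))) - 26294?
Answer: 3040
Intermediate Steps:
I(t) = -5 + t
Q(J) = -19 (Q(J) = -6 - 1*13 = -6 - 13 = -19)
(29353 + Q(I(-13))) - 26294 = (29353 - 19) - 26294 = 29334 - 26294 = 3040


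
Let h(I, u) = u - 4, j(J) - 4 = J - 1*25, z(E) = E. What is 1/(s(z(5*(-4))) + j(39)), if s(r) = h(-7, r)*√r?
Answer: 1/658 + 4*I*√5/987 ≈ 0.0015198 + 0.0090621*I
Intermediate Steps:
j(J) = -21 + J (j(J) = 4 + (J - 1*25) = 4 + (J - 25) = 4 + (-25 + J) = -21 + J)
h(I, u) = -4 + u
s(r) = √r*(-4 + r) (s(r) = (-4 + r)*√r = √r*(-4 + r))
1/(s(z(5*(-4))) + j(39)) = 1/(√(5*(-4))*(-4 + 5*(-4)) + (-21 + 39)) = 1/(√(-20)*(-4 - 20) + 18) = 1/((2*I*√5)*(-24) + 18) = 1/(-48*I*√5 + 18) = 1/(18 - 48*I*√5)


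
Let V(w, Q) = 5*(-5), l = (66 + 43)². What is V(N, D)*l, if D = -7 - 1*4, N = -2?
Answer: -297025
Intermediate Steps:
l = 11881 (l = 109² = 11881)
D = -11 (D = -7 - 4 = -11)
V(w, Q) = -25
V(N, D)*l = -25*11881 = -297025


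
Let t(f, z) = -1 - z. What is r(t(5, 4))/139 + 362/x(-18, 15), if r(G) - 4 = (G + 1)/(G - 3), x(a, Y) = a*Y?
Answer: -49103/37530 ≈ -1.3084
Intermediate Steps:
x(a, Y) = Y*a
r(G) = 4 + (1 + G)/(-3 + G) (r(G) = 4 + (G + 1)/(G - 3) = 4 + (1 + G)/(-3 + G))
r(t(5, 4))/139 + 362/x(-18, 15) = ((-11 + 5*(-1 - 1*4))/(-3 + (-1 - 1*4)))/139 + 362/((15*(-18))) = ((-11 + 5*(-1 - 4))/(-3 + (-1 - 4)))*(1/139) + 362/(-270) = ((-11 + 5*(-5))/(-3 - 5))*(1/139) + 362*(-1/270) = ((-11 - 25)/(-8))*(1/139) - 181/135 = -⅛*(-36)*(1/139) - 181/135 = (9/2)*(1/139) - 181/135 = 9/278 - 181/135 = -49103/37530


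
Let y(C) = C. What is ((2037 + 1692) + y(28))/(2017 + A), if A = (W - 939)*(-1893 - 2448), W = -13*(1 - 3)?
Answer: 3757/3965350 ≈ 0.00094746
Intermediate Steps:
W = 26 (W = -13*(-2) = 26)
A = 3963333 (A = (26 - 939)*(-1893 - 2448) = -913*(-4341) = 3963333)
((2037 + 1692) + y(28))/(2017 + A) = ((2037 + 1692) + 28)/(2017 + 3963333) = (3729 + 28)/3965350 = 3757*(1/3965350) = 3757/3965350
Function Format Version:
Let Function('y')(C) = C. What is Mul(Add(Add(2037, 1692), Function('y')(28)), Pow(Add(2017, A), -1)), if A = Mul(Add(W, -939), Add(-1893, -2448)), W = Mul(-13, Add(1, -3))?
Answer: Rational(3757, 3965350) ≈ 0.00094746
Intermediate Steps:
W = 26 (W = Mul(-13, -2) = 26)
A = 3963333 (A = Mul(Add(26, -939), Add(-1893, -2448)) = Mul(-913, -4341) = 3963333)
Mul(Add(Add(2037, 1692), Function('y')(28)), Pow(Add(2017, A), -1)) = Mul(Add(Add(2037, 1692), 28), Pow(Add(2017, 3963333), -1)) = Mul(Add(3729, 28), Pow(3965350, -1)) = Mul(3757, Rational(1, 3965350)) = Rational(3757, 3965350)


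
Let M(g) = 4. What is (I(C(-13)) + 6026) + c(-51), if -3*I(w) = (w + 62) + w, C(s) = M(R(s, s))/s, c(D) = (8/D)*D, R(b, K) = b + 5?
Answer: 78176/13 ≈ 6013.5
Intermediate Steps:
R(b, K) = 5 + b
c(D) = 8
C(s) = 4/s
I(w) = -62/3 - 2*w/3 (I(w) = -((w + 62) + w)/3 = -((62 + w) + w)/3 = -(62 + 2*w)/3 = -62/3 - 2*w/3)
(I(C(-13)) + 6026) + c(-51) = ((-62/3 - 8/(3*(-13))) + 6026) + 8 = ((-62/3 - 8*(-1)/(3*13)) + 6026) + 8 = ((-62/3 - ⅔*(-4/13)) + 6026) + 8 = ((-62/3 + 8/39) + 6026) + 8 = (-266/13 + 6026) + 8 = 78072/13 + 8 = 78176/13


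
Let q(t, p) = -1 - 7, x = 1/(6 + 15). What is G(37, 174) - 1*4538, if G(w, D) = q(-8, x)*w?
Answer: -4834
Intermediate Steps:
x = 1/21 ≈ 0.047619
q(t, p) = -8
G(w, D) = -8*w
G(37, 174) - 1*4538 = -8*37 - 1*4538 = -296 - 4538 = -4834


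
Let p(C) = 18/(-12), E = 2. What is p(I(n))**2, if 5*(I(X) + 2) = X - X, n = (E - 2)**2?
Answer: 9/4 ≈ 2.2500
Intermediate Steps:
n = 0 (n = (2 - 2)**2 = 0**2 = 0)
I(X) = -2 (I(X) = -2 + (X - X)/5 = -2 + (1/5)*0 = -2 + 0 = -2)
p(C) = -3/2 (p(C) = 18*(-1/12) = -3/2)
p(I(n))**2 = (-3/2)**2 = 9/4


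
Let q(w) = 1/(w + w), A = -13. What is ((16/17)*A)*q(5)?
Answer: -104/85 ≈ -1.2235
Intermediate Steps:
q(w) = 1/(2*w)
((16/17)*A)*q(5) = ((16/17)*(-13))*((½)/5) = ((16*(1/17))*(-13))*((½)*(⅕)) = ((16/17)*(-13))*(⅒) = -208/17*⅒ = -104/85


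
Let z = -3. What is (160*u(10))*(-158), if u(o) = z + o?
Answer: -176960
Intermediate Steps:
u(o) = -3 + o
(160*u(10))*(-158) = (160*(-3 + 10))*(-158) = (160*7)*(-158) = 1120*(-158) = -176960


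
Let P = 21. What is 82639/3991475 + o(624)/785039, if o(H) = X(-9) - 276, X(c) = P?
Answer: 63857011796/3133463542525 ≈ 0.020379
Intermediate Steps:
X(c) = 21
o(H) = -255 (o(H) = 21 - 276 = -255)
82639/3991475 + o(624)/785039 = 82639/3991475 - 255/785039 = 63857011796/3133463542525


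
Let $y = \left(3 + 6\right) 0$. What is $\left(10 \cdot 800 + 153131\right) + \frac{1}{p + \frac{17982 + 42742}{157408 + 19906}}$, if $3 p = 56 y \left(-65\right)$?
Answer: $\frac{4892348079}{30362} \approx 1.6113 \cdot 10^{5}$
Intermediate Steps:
$y = 0$ ($y = 9 \cdot 0 = 0$)
$p = 0$ ($p = \frac{56 \cdot 0 \left(-65\right)}{3} = \frac{0 \left(-65\right)}{3} = \frac{1}{3} \cdot 0 = 0$)
$\left(10 \cdot 800 + 153131\right) + \frac{1}{p + \frac{17982 + 42742}{157408 + 19906}} = \left(10 \cdot 800 + 153131\right) + \frac{1}{0 + \frac{17982 + 42742}{157408 + 19906}} = \left(8000 + 153131\right) + \frac{1}{0 + \frac{60724}{177314}} = 161131 + \frac{1}{0 + 60724 \cdot \frac{1}{177314}} = 161131 + \frac{1}{0 + \frac{30362}{88657}} = 161131 + \frac{1}{\frac{30362}{88657}} = 161131 + \frac{88657}{30362} = \frac{4892348079}{30362}$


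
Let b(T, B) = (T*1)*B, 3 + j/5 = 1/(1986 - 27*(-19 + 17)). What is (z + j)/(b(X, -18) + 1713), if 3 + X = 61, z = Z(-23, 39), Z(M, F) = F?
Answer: 9793/272952 ≈ 0.035878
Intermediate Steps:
z = 39
X = 58 (X = -3 + 61 = 58)
j = -6119/408 (j = -15 + 5/(1986 - 27*(-19 + 17)) = -15 + 5/(1986 - 27*(-2)) = -15 + 5/(1986 + 54) = -15 + 5/2040 = -15 + 5*(1/2040) = -15 + 1/408 = -6119/408 ≈ -14.998)
b(T, B) = B*T (b(T, B) = T*B = B*T)
(z + j)/(b(X, -18) + 1713) = (39 - 6119/408)/(-18*58 + 1713) = 9793/(408*(-1044 + 1713)) = (9793/408)/669 = (9793/408)*(1/669) = 9793/272952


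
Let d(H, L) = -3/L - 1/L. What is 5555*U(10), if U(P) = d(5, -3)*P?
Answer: 222200/3 ≈ 74067.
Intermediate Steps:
d(H, L) = -4/L
U(P) = 4*P/3 (U(P) = (-4/(-3))*P = (-4*(-⅓))*P = 4*P/3)
5555*U(10) = 5555*((4/3)*10) = 5555*(40/3) = 222200/3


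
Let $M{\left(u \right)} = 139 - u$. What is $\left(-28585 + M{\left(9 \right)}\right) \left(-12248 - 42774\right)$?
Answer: $1565651010$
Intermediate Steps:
$\left(-28585 + M{\left(9 \right)}\right) \left(-12248 - 42774\right) = \left(-28585 + \left(139 - 9\right)\right) \left(-12248 - 42774\right) = \left(-28585 + \left(139 - 9\right)\right) \left(-55022\right) = \left(-28585 + 130\right) \left(-55022\right) = \left(-28455\right) \left(-55022\right) = 1565651010$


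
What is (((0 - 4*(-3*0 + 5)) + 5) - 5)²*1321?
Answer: 528400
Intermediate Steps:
(((0 - 4*(-3*0 + 5)) + 5) - 5)²*1321 = (((0 - 4*(0 + 5)) + 5) - 5)²*1321 = (((0 - 4*5) + 5) - 5)²*1321 = (((0 - 20) + 5) - 5)²*1321 = ((-20 + 5) - 5)²*1321 = (-15 - 5)²*1321 = (-20)²*1321 = 400*1321 = 528400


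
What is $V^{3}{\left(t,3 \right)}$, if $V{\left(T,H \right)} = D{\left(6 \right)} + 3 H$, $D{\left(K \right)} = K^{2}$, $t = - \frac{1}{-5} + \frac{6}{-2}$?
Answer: $91125$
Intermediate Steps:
$t = - \frac{14}{5}$ ($t = \left(-1\right) \left(- \frac{1}{5}\right) + 6 \left(- \frac{1}{2}\right) = \frac{1}{5} - 3 = - \frac{14}{5} \approx -2.8$)
$V{\left(T,H \right)} = 36 + 3 H$ ($V{\left(T,H \right)} = 6^{2} + 3 H = 36 + 3 H$)
$V^{3}{\left(t,3 \right)} = \left(36 + 3 \cdot 3\right)^{3} = \left(36 + 9\right)^{3} = 45^{3} = 91125$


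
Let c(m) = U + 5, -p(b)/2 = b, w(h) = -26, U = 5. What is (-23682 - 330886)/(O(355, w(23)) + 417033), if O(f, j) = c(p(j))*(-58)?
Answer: -354568/416453 ≈ -0.85140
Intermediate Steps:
p(b) = -2*b
c(m) = 10 (c(m) = 5 + 5 = 10)
O(f, j) = -580 (O(f, j) = 10*(-58) = -580)
(-23682 - 330886)/(O(355, w(23)) + 417033) = (-23682 - 330886)/(-580 + 417033) = -354568/416453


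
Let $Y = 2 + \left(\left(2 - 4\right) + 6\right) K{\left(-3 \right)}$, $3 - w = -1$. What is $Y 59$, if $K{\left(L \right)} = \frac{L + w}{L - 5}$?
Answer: $\frac{177}{2} \approx 88.5$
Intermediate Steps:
$w = 4$ ($w = 3 - -1 = 3 + 1 = 4$)
$K{\left(L \right)} = \frac{4 + L}{-5 + L}$ ($K{\left(L \right)} = \frac{L + 4}{L - 5} = \frac{4 + L}{-5 + L}$)
$Y = \frac{3}{2}$ ($Y = 2 + \left(\left(2 - 4\right) + 6\right) \frac{4 - 3}{-5 - 3} = 2 + \left(-2 + 6\right) \frac{1}{-8} \cdot 1 = 2 + 4 \left(\left(- \frac{1}{8}\right) 1\right) = 2 + 4 \left(- \frac{1}{8}\right) = 2 - \frac{1}{2} = \frac{3}{2} \approx 1.5$)
$Y 59 = \frac{3}{2} \cdot 59 = \frac{177}{2}$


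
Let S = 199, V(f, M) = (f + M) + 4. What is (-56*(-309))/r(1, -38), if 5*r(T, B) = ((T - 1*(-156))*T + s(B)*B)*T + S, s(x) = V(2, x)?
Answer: 7210/131 ≈ 55.038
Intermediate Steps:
V(f, M) = 4 + M + f (V(f, M) = (M + f) + 4 = 4 + M + f)
s(x) = 6 + x (s(x) = 4 + x + 2 = 6 + x)
r(T, B) = 199/5 + T*(B*(6 + B) + T*(156 + T))/5 (r(T, B) = (((T - 1*(-156))*T + (6 + B)*B)*T + 199)/5 = (((T + 156)*T + B*(6 + B))*T + 199)/5 = (((156 + T)*T + B*(6 + B))*T + 199)/5 = ((T*(156 + T) + B*(6 + B))*T + 199)/5 = ((B*(6 + B) + T*(156 + T))*T + 199)/5 = (T*(B*(6 + B) + T*(156 + T)) + 199)/5 = (199 + T*(B*(6 + B) + T*(156 + T)))/5 = 199/5 + T*(B*(6 + B) + T*(156 + T))/5)
(-56*(-309))/r(1, -38) = (-56*(-309))/(199/5 + (⅕)*1³ + (156/5)*1² + (⅕)*(-38)*1*(6 - 38)) = 17304/(199/5 + (⅕)*1 + (156/5)*1 + (⅕)*(-38)*1*(-32)) = 17304/(199/5 + ⅕ + 156/5 + 1216/5) = 17304/(1572/5) = 17304*(5/1572) = 7210/131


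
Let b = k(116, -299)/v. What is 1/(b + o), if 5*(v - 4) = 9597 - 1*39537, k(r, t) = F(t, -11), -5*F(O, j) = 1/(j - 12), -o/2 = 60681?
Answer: -688160/83516473921 ≈ -8.2398e-6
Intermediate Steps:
o = -121362 (o = -2*60681 = -121362)
F(O, j) = -1/(5*(-12 + j)) (F(O, j) = -1/(5*(j - 12)) = -1/(5*(-12 + j)))
k(r, t) = 1/115 (k(r, t) = -1/(-60 + 5*(-11)) = -1/(-60 - 55) = -1/(-115) = -1*(-1/115) = 1/115)
v = -5984 (v = 4 + (9597 - 1*39537)/5 = 4 + (9597 - 39537)/5 = 4 + (⅕)*(-29940) = 4 - 5988 = -5984)
b = -1/688160 (b = (1/115)/(-5984) = (1/115)*(-1/5984) = -1/688160 ≈ -1.4532e-6)
1/(b + o) = 1/(-1/688160 - 121362) = 1/(-83516473921/688160) = -688160/83516473921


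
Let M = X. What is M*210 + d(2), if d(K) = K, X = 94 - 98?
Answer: -838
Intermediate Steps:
X = -4
M = -4
M*210 + d(2) = -4*210 + 2 = -840 + 2 = -838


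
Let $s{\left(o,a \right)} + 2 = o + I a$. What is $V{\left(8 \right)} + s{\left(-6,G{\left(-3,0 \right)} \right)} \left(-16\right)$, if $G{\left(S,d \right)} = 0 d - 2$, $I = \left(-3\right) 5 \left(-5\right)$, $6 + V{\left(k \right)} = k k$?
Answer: $2586$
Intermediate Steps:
$V{\left(k \right)} = -6 + k^{2}$ ($V{\left(k \right)} = -6 + k k = -6 + k^{2}$)
$I = 75$ ($I = \left(-15\right) \left(-5\right) = 75$)
$G{\left(S,d \right)} = -2$ ($G{\left(S,d \right)} = 0 - 2 = -2$)
$s{\left(o,a \right)} = -2 + o + 75 a$ ($s{\left(o,a \right)} = -2 + \left(o + 75 a\right) = -2 + o + 75 a$)
$V{\left(8 \right)} + s{\left(-6,G{\left(-3,0 \right)} \right)} \left(-16\right) = \left(-6 + 8^{2}\right) + \left(-2 - 6 + 75 \left(-2\right)\right) \left(-16\right) = \left(-6 + 64\right) + \left(-2 - 6 - 150\right) \left(-16\right) = 58 - -2528 = 58 + 2528 = 2586$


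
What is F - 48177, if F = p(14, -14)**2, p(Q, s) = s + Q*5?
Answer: -45041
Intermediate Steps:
p(Q, s) = s + 5*Q
F = 3136 (F = (-14 + 5*14)**2 = (-14 + 70)**2 = 56**2 = 3136)
F - 48177 = 3136 - 48177 = -45041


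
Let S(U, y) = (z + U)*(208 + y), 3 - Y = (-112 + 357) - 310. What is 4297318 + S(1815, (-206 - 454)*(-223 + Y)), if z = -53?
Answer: 184916414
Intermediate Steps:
Y = 68 (Y = 3 - ((-112 + 357) - 310) = 3 - (245 - 310) = 3 - 1*(-65) = 3 + 65 = 68)
S(U, y) = (-53 + U)*(208 + y)
4297318 + S(1815, (-206 - 454)*(-223 + Y)) = 4297318 + (-11024 - 53*(-206 - 454)*(-223 + 68) + 208*1815 + 1815*((-206 - 454)*(-223 + 68))) = 4297318 + (-11024 - (-34980)*(-155) + 377520 + 1815*(-660*(-155))) = 4297318 + (-11024 - 53*102300 + 377520 + 1815*102300) = 4297318 + (-11024 - 5421900 + 377520 + 185674500) = 4297318 + 180619096 = 184916414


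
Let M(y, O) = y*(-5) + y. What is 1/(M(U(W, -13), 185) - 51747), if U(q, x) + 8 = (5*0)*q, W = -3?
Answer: -1/51715 ≈ -1.9337e-5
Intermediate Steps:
U(q, x) = -8 (U(q, x) = -8 + (5*0)*q = -8 + 0*q = -8 + 0 = -8)
M(y, O) = -4*y (M(y, O) = -5*y + y = -4*y)
1/(M(U(W, -13), 185) - 51747) = 1/(-4*(-8) - 51747) = 1/(32 - 51747) = 1/(-51715) = -1/51715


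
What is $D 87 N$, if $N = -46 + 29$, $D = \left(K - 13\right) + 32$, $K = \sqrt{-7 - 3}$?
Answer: $-28101 - 1479 i \sqrt{10} \approx -28101.0 - 4677.0 i$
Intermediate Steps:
$K = i \sqrt{10}$ ($K = \sqrt{-10} = i \sqrt{10} \approx 3.1623 i$)
$D = 19 + i \sqrt{10}$ ($D = \left(i \sqrt{10} - 13\right) + 32 = \left(-13 + i \sqrt{10}\right) + 32 = 19 + i \sqrt{10} \approx 19.0 + 3.1623 i$)
$N = -17$
$D 87 N = \left(19 + i \sqrt{10}\right) 87 \left(-17\right) = \left(1653 + 87 i \sqrt{10}\right) \left(-17\right) = -28101 - 1479 i \sqrt{10}$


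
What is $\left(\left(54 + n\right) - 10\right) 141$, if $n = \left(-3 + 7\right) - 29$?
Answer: $2679$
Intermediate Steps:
$n = -25$ ($n = 4 - 29 = -25$)
$\left(\left(54 + n\right) - 10\right) 141 = \left(\left(54 - 25\right) - 10\right) 141 = \left(29 - 10\right) 141 = 19 \cdot 141 = 2679$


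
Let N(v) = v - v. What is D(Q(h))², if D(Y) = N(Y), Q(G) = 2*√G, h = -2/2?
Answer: 0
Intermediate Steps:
N(v) = 0
h = -1 (h = -2*½ = -1)
D(Y) = 0
D(Q(h))² = 0² = 0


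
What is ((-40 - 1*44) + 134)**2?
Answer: 2500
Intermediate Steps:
((-40 - 1*44) + 134)**2 = ((-40 - 44) + 134)**2 = (-84 + 134)**2 = 50**2 = 2500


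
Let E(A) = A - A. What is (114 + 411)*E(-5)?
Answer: 0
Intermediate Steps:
E(A) = 0
(114 + 411)*E(-5) = (114 + 411)*0 = 525*0 = 0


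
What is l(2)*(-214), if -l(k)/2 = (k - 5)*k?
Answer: -2568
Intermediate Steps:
l(k) = -2*k*(-5 + k) (l(k) = -2*(k - 5)*k = -2*(-5 + k)*k = -2*k*(-5 + k))
l(2)*(-214) = (2*2*(5 - 1*2))*(-214) = (2*2*(5 - 2))*(-214) = (2*2*3)*(-214) = 12*(-214) = -2568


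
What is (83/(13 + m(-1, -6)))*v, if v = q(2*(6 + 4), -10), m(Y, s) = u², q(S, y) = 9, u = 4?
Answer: 747/29 ≈ 25.759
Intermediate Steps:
m(Y, s) = 16 (m(Y, s) = 4² = 16)
v = 9
(83/(13 + m(-1, -6)))*v = (83/(13 + 16))*9 = (83/29)*9 = 747/29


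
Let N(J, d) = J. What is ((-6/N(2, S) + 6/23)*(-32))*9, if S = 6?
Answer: 18144/23 ≈ 788.87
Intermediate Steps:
((-6/N(2, S) + 6/23)*(-32))*9 = ((-6/2 + 6/23)*(-32))*9 = ((-6*1/2 + 6*(1/23))*(-32))*9 = ((-3 + 6/23)*(-32))*9 = -63/23*(-32)*9 = (2016/23)*9 = 18144/23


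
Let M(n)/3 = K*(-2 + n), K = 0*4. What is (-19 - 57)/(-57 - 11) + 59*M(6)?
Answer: 19/17 ≈ 1.1176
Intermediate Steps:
K = 0
M(n) = 0 (M(n) = 3*(0*(-2 + n)) = 3*0 = 0)
(-19 - 57)/(-57 - 11) + 59*M(6) = (-19 - 57)/(-57 - 11) + 59*0 = -76/(-68) + 0 = -76*(-1/68) + 0 = 19/17 + 0 = 19/17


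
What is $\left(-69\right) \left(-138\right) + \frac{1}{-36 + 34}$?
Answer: $\frac{19043}{2} \approx 9521.5$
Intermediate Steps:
$\left(-69\right) \left(-138\right) + \frac{1}{-36 + 34} = 9522 + \frac{1}{-2} = 9522 - \frac{1}{2} = \frac{19043}{2}$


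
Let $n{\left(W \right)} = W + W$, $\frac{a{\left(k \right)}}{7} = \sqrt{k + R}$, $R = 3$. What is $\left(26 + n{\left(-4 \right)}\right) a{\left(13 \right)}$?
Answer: $504$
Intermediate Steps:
$a{\left(k \right)} = 7 \sqrt{3 + k}$ ($a{\left(k \right)} = 7 \sqrt{k + 3} = 7 \sqrt{3 + k}$)
$n{\left(W \right)} = 2 W$
$\left(26 + n{\left(-4 \right)}\right) a{\left(13 \right)} = \left(26 + 2 \left(-4\right)\right) 7 \sqrt{3 + 13} = \left(26 - 8\right) 7 \sqrt{16} = 18 \cdot 7 \cdot 4 = 18 \cdot 28 = 504$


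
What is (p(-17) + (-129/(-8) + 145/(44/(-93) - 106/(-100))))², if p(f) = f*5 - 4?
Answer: 14462755758049/476636224 ≈ 30343.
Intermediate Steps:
p(f) = -4 + 5*f (p(f) = 5*f - 4 = -4 + 5*f)
(p(-17) + (-129/(-8) + 145/(44/(-93) - 106/(-100))))² = ((-4 + 5*(-17)) + (-129/(-8) + 145/(44/(-93) - 106/(-100))))² = ((-4 - 85) + (-129*(-⅛) + 145/(44*(-1/93) - 106*(-1/100))))² = (-89 + (129/8 + 145/(-44/93 + 53/50)))² = (-89 + (129/8 + 145/(2729/4650)))² = (-89 + (129/8 + 145*(4650/2729)))² = (-89 + (129/8 + 674250/2729))² = (-89 + 5746041/21832)² = (3802993/21832)² = 14462755758049/476636224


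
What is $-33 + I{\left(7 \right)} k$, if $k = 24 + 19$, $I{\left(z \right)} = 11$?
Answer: $440$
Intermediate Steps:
$k = 43$
$-33 + I{\left(7 \right)} k = -33 + 11 \cdot 43 = -33 + 473 = 440$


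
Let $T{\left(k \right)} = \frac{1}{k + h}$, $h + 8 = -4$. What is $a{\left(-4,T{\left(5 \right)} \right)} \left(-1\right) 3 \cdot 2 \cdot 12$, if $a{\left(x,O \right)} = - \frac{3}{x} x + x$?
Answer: $504$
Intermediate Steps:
$h = -12$ ($h = -8 - 4 = -12$)
$T{\left(k \right)} = \frac{1}{-12 + k}$ ($T{\left(k \right)} = \frac{1}{k - 12} = \frac{1}{-12 + k}$)
$a{\left(x,O \right)} = -3 + x$
$a{\left(-4,T{\left(5 \right)} \right)} \left(-1\right) 3 \cdot 2 \cdot 12 = \left(-3 - 4\right) \left(-1\right) 3 \cdot 2 \cdot 12 = - 7 \left(\left(-3\right) 2\right) 12 = \left(-7\right) \left(-6\right) 12 = 42 \cdot 12 = 504$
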